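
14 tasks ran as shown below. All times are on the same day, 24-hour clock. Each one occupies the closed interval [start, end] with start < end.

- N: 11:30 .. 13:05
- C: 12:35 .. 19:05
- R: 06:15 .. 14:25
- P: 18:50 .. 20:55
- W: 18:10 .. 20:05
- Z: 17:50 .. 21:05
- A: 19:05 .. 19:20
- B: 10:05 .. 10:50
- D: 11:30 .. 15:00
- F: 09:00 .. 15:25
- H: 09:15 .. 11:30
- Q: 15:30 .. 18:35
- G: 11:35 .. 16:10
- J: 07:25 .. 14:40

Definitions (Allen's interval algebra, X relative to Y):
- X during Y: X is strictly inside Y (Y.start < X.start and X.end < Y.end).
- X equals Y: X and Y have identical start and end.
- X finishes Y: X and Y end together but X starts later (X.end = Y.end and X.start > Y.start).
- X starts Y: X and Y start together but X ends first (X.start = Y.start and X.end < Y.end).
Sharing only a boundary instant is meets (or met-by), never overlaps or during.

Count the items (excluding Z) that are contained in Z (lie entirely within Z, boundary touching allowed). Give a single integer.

3

Target Z = [17:50, 21:05].
A [19:05, 19:20] → during → counts.
B [10:05, 10:50] → before → no.
C [12:35, 19:05] → overlaps → no.
D [11:30, 15:00] → before → no.
F [09:00, 15:25] → before → no.
G [11:35, 16:10] → before → no.
H [09:15, 11:30] → before → no.
J [07:25, 14:40] → before → no.
N [11:30, 13:05] → before → no.
P [18:50, 20:55] → during → counts.
Q [15:30, 18:35] → overlaps → no.
R [06:15, 14:25] → before → no.
W [18:10, 20:05] → during → counts.
Total: 3.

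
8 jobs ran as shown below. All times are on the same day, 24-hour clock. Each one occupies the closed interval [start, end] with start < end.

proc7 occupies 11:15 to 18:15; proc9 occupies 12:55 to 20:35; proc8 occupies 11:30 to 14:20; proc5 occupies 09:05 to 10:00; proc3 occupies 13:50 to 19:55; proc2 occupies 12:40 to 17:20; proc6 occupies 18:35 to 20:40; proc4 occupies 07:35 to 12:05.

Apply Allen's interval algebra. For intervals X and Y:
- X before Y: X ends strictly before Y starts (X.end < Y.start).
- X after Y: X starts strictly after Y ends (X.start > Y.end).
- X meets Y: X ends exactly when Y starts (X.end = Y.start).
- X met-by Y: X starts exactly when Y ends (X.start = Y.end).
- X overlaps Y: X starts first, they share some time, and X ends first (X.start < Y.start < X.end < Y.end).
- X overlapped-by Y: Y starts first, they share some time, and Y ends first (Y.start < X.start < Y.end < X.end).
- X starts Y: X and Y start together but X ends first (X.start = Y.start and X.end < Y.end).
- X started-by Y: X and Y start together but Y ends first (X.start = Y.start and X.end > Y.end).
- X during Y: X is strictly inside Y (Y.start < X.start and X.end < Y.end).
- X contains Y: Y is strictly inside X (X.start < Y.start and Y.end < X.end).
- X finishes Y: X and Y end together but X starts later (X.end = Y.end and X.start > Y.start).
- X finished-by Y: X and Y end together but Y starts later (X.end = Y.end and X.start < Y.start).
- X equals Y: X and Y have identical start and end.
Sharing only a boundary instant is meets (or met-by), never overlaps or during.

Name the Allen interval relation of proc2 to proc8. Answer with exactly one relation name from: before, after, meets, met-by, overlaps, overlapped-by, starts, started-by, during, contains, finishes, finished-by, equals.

proc2 = [12:40, 17:20]; proc8 = [11:30, 14:20].
Compare endpoints: proc2.start > proc8.start, proc2.start < proc8.end, proc2.end > proc8.start, proc2.end > proc8.end.
That pattern is 'overlapped-by'.

overlapped-by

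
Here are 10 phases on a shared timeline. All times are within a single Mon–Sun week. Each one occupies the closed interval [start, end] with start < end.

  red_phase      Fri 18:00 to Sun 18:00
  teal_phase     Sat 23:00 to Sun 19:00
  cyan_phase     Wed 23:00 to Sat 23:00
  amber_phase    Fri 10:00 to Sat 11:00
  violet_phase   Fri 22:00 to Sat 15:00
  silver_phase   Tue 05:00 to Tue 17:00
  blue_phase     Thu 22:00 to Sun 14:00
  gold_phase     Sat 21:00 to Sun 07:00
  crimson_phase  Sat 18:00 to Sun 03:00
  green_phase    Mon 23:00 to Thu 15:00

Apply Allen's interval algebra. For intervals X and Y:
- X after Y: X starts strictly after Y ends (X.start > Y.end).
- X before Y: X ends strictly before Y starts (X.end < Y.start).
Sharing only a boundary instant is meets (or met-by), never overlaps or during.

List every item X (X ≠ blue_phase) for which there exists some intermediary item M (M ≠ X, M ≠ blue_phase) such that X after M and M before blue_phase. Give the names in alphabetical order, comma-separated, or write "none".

amber_phase, crimson_phase, cyan_phase, gold_phase, red_phase, teal_phase, violet_phase

Target blue_phase = [Thu 22:00, Sun 14:00].
Intermediaries M with M before blue_phase: green_phase, silver_phase.
Via green_phase — items with X after green_phase: amber_phase, crimson_phase, gold_phase, red_phase, teal_phase, violet_phase.
Via silver_phase — items with X after silver_phase: amber_phase, crimson_phase, cyan_phase, gold_phase, red_phase, teal_phase, violet_phase.
Union: amber_phase, crimson_phase, cyan_phase, gold_phase, red_phase, teal_phase, violet_phase.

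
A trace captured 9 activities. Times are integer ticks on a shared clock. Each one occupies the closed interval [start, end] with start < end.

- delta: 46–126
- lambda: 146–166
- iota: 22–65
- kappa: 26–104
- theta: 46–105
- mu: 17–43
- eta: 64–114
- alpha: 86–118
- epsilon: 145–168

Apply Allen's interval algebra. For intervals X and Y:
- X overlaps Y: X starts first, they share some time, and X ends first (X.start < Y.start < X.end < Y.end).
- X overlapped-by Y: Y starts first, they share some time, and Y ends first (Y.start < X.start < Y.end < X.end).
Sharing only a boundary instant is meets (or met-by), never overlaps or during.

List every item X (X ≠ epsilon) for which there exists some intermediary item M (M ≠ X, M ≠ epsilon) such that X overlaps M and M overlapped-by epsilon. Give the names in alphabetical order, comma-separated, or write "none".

Target epsilon = [145, 168].
Intermediaries M with M overlapped-by epsilon: none.
Union: none.

none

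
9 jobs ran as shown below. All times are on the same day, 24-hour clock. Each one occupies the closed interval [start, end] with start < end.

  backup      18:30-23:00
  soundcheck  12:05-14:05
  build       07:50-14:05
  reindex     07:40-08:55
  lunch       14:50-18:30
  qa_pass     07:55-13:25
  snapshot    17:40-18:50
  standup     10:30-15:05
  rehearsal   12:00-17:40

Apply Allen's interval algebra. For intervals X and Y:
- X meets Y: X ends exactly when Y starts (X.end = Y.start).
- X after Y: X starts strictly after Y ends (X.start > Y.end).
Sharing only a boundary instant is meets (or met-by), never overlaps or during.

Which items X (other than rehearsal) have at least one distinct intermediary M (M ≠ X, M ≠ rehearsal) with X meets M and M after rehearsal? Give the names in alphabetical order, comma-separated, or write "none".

lunch

Target rehearsal = [12:00, 17:40].
Intermediaries M with M after rehearsal: backup.
Via backup — items with X meets backup: lunch.
Union: lunch.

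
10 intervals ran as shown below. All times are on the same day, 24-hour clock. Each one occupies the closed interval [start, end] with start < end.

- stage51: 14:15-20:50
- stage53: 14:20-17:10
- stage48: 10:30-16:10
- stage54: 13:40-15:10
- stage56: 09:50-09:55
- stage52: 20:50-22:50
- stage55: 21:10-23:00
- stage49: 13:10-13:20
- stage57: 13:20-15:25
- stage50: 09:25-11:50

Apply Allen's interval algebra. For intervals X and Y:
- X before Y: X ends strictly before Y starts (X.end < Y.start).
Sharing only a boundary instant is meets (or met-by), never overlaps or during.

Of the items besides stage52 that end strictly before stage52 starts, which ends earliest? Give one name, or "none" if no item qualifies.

Target stage52 = [20:50, 22:50].
stage48 [10:30, 16:10] → before → candidate.
stage49 [13:10, 13:20] → before → candidate.
stage50 [09:25, 11:50] → before → candidate.
stage51 [14:15, 20:50] → meets → excluded.
stage53 [14:20, 17:10] → before → candidate.
stage54 [13:40, 15:10] → before → candidate.
stage55 [21:10, 23:00] → overlapped-by → excluded.
stage56 [09:50, 09:55] → before → candidate.
stage57 [13:20, 15:25] → before → candidate.
Among candidates, earliest end is 09:55 → stage56.

stage56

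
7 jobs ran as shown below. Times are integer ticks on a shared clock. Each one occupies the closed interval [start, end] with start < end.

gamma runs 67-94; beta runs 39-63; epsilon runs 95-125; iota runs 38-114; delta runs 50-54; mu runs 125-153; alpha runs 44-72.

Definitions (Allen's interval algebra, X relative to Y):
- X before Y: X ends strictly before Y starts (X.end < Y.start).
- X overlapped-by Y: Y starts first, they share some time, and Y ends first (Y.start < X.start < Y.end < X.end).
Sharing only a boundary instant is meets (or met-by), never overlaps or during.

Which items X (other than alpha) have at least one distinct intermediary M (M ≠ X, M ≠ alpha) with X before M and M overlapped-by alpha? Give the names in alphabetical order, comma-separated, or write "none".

beta, delta

Target alpha = [44, 72].
Intermediaries M with M overlapped-by alpha: gamma.
Via gamma — items with X before gamma: beta, delta.
Union: beta, delta.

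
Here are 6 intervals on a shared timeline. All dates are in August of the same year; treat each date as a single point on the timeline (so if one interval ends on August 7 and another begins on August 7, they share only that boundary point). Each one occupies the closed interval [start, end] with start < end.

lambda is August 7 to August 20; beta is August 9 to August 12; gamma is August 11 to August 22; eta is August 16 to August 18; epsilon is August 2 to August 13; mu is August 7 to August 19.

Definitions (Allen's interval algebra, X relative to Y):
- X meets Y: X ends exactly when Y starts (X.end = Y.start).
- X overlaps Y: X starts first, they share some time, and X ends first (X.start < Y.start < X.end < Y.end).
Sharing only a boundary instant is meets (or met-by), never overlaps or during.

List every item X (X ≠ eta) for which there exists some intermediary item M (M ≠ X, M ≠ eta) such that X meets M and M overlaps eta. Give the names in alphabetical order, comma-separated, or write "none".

Target eta = [August 16, August 18].
Intermediaries M with M overlaps eta: none.
Union: none.

none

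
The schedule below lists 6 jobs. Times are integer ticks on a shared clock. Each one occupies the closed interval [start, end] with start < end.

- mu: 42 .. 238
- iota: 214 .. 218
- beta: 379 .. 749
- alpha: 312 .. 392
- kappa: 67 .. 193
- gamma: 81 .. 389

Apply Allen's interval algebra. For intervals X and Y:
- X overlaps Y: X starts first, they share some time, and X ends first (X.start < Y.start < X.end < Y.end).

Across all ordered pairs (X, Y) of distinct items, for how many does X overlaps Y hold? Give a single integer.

Checking all 30 ordered pairs for relation 'overlaps'; matching pairs in alphabetical order:
(alpha, beta): alpha overlaps beta ✓
(gamma, alpha): gamma overlaps alpha ✓
(gamma, beta): gamma overlaps beta ✓
(kappa, gamma): kappa overlaps gamma ✓
(mu, gamma): mu overlaps gamma ✓
Count: 5.

5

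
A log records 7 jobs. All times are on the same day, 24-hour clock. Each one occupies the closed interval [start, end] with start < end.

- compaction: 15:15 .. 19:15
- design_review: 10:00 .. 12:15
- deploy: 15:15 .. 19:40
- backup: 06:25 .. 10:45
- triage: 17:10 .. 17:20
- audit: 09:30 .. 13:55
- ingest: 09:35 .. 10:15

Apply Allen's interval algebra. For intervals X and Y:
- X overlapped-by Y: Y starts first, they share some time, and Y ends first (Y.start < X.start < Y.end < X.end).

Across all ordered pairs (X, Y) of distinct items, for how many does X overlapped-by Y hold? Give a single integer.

3

Checking all 42 ordered pairs for relation 'overlapped-by'; matching pairs in alphabetical order:
(audit, backup): audit overlapped-by backup ✓
(design_review, backup): design_review overlapped-by backup ✓
(design_review, ingest): design_review overlapped-by ingest ✓
Count: 3.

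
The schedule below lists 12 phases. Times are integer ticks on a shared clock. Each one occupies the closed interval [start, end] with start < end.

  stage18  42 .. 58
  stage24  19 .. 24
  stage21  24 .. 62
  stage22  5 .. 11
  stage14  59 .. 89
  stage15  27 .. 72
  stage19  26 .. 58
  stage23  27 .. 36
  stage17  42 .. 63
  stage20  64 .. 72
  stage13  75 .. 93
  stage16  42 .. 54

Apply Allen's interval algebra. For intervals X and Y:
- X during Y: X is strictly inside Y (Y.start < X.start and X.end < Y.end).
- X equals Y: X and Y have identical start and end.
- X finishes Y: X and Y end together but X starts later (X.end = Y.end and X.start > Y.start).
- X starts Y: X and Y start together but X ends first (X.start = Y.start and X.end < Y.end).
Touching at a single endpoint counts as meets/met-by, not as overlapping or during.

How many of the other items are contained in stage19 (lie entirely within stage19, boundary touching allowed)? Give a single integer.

3

Target stage19 = [26, 58].
stage13 [75, 93] → after → no.
stage14 [59, 89] → after → no.
stage15 [27, 72] → overlapped-by → no.
stage16 [42, 54] → during → counts.
stage17 [42, 63] → overlapped-by → no.
stage18 [42, 58] → finishes → counts.
stage20 [64, 72] → after → no.
stage21 [24, 62] → contains → no.
stage22 [5, 11] → before → no.
stage23 [27, 36] → during → counts.
stage24 [19, 24] → before → no.
Total: 3.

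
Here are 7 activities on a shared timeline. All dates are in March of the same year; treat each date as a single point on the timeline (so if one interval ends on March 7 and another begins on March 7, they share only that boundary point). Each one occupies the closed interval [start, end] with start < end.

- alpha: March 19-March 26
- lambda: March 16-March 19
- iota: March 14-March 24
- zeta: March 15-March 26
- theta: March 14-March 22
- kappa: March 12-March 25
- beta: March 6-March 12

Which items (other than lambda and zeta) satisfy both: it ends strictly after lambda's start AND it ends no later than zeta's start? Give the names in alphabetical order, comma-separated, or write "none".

Conditions: its end is strictly after lambda's start (X.end > March 16) AND its end is no later than zeta's start (X.end <= March 15).
alpha: end March 26 > March 16? ✓; end March 26 <= March 15? ✗ → no.
beta: end March 12 > March 16? ✗; end March 12 <= March 15? ✓ → no.
iota: end March 24 > March 16? ✓; end March 24 <= March 15? ✗ → no.
kappa: end March 25 > March 16? ✓; end March 25 <= March 15? ✗ → no.
theta: end March 22 > March 16? ✓; end March 22 <= March 15? ✗ → no.
Result: none.

none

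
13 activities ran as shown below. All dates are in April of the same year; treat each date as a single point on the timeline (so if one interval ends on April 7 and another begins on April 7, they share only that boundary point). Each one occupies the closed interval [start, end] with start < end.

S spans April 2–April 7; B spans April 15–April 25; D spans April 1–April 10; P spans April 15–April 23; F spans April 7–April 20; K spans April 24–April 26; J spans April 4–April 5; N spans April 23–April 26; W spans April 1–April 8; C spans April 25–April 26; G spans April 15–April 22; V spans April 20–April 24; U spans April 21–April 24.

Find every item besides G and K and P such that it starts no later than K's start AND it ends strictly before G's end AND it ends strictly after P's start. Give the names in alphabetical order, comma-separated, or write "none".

F

Conditions: its start is no later than K's start (X.start <= April 24) AND its end is strictly before G's end (X.end < April 22) AND its end is strictly after P's start (X.end > April 15).
B: start April 15 <= April 24? ✓; end April 25 < April 22? ✗; end April 25 > April 15? ✓ → no.
C: start April 25 <= April 24? ✗; end April 26 < April 22? ✗; end April 26 > April 15? ✓ → no.
D: start April 1 <= April 24? ✓; end April 10 < April 22? ✓; end April 10 > April 15? ✗ → no.
F: start April 7 <= April 24? ✓; end April 20 < April 22? ✓; end April 20 > April 15? ✓ → yes.
J: start April 4 <= April 24? ✓; end April 5 < April 22? ✓; end April 5 > April 15? ✗ → no.
N: start April 23 <= April 24? ✓; end April 26 < April 22? ✗; end April 26 > April 15? ✓ → no.
S: start April 2 <= April 24? ✓; end April 7 < April 22? ✓; end April 7 > April 15? ✗ → no.
U: start April 21 <= April 24? ✓; end April 24 < April 22? ✗; end April 24 > April 15? ✓ → no.
V: start April 20 <= April 24? ✓; end April 24 < April 22? ✗; end April 24 > April 15? ✓ → no.
W: start April 1 <= April 24? ✓; end April 8 < April 22? ✓; end April 8 > April 15? ✗ → no.
Result: F.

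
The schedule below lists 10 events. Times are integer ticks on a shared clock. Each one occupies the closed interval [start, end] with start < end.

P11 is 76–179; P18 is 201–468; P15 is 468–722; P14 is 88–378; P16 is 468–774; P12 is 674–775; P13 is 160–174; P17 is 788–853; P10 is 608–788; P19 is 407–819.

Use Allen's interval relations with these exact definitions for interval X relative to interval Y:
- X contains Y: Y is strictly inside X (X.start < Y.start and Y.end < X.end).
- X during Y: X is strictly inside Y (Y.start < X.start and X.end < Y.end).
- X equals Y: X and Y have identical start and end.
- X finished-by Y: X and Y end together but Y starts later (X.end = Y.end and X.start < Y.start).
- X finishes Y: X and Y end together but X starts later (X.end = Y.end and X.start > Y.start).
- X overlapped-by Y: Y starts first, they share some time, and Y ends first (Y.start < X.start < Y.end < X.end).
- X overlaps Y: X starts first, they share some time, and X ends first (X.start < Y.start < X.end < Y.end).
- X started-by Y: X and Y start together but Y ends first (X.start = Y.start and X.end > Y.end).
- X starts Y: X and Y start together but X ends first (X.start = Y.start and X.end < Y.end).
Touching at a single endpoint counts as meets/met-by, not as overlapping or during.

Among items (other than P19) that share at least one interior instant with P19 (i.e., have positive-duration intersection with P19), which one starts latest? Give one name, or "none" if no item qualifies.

Target P19 = [407, 819].
P10 [608, 788] → during → candidate.
P11 [76, 179] → before → excluded.
P12 [674, 775] → during → candidate.
P13 [160, 174] → before → excluded.
P14 [88, 378] → before → excluded.
P15 [468, 722] → during → candidate.
P16 [468, 774] → during → candidate.
P17 [788, 853] → overlapped-by → candidate.
P18 [201, 468] → overlaps → candidate.
Among candidates, latest start is 788 → P17.

P17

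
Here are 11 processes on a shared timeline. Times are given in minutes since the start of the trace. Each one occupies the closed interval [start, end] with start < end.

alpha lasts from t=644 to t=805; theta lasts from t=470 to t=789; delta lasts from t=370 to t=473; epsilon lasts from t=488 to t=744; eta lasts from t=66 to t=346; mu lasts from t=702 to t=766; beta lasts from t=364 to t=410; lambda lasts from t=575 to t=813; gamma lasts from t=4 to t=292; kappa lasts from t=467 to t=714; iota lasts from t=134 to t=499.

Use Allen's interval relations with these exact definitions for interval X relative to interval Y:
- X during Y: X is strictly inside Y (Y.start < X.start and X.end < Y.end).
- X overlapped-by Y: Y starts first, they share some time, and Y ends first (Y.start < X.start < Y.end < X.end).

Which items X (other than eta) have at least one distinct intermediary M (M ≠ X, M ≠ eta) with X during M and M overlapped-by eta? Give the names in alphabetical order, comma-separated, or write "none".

Target eta = [t=66, t=346].
Intermediaries M with M overlapped-by eta: iota.
Via iota — items with X during iota: beta, delta.
Union: beta, delta.

beta, delta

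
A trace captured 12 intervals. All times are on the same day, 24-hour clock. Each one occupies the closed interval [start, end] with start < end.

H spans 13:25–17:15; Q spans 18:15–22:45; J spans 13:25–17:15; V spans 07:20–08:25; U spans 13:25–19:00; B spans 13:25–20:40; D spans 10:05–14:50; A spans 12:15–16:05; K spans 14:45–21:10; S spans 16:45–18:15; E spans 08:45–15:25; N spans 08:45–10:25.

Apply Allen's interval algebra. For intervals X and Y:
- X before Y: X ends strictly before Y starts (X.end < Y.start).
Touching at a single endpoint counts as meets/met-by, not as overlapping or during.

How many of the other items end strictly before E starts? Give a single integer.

1

Target E = [08:45, 15:25].
A [12:15, 16:05] → overlapped-by → no.
B [13:25, 20:40] → overlapped-by → no.
D [10:05, 14:50] → during → no.
H [13:25, 17:15] → overlapped-by → no.
J [13:25, 17:15] → overlapped-by → no.
K [14:45, 21:10] → overlapped-by → no.
N [08:45, 10:25] → starts → no.
Q [18:15, 22:45] → after → no.
S [16:45, 18:15] → after → no.
U [13:25, 19:00] → overlapped-by → no.
V [07:20, 08:25] → before → counts.
Total: 1.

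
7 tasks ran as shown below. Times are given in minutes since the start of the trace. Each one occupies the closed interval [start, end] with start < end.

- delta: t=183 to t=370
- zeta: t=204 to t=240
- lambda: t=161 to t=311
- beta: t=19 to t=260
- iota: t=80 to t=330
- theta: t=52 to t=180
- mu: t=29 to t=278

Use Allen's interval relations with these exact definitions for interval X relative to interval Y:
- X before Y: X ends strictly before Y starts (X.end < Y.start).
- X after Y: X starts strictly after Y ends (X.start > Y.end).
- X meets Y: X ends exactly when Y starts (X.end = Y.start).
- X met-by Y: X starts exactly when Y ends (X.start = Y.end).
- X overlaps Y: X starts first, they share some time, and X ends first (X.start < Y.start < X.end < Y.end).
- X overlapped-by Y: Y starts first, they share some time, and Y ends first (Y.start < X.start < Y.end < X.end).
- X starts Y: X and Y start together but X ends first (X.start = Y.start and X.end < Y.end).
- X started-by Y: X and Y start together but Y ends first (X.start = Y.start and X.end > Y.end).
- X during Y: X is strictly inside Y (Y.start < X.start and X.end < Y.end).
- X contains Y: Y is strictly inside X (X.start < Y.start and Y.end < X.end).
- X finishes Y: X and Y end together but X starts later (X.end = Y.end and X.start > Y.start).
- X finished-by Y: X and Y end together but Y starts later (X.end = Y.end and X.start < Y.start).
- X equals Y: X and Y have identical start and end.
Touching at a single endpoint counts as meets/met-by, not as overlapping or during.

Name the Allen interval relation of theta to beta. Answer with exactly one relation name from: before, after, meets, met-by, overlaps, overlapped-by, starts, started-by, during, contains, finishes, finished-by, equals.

during

theta = [t=52, t=180]; beta = [t=19, t=260].
Compare endpoints: theta.start > beta.start, theta.start < beta.end, theta.end > beta.start, theta.end < beta.end.
That pattern is 'during'.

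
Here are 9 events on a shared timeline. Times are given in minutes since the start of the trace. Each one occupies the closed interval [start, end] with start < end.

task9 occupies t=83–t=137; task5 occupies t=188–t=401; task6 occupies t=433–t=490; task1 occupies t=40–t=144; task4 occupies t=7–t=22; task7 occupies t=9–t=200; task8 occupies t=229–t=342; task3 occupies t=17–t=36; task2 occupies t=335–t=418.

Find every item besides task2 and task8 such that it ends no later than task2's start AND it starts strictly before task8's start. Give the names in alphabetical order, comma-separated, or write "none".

Conditions: its end is no later than task2's start (X.end <= t=335) AND its start is strictly before task8's start (X.start < t=229).
task1: end t=144 <= t=335? ✓; start t=40 < t=229? ✓ → yes.
task3: end t=36 <= t=335? ✓; start t=17 < t=229? ✓ → yes.
task4: end t=22 <= t=335? ✓; start t=7 < t=229? ✓ → yes.
task5: end t=401 <= t=335? ✗; start t=188 < t=229? ✓ → no.
task6: end t=490 <= t=335? ✗; start t=433 < t=229? ✗ → no.
task7: end t=200 <= t=335? ✓; start t=9 < t=229? ✓ → yes.
task9: end t=137 <= t=335? ✓; start t=83 < t=229? ✓ → yes.
Result: task1, task3, task4, task7, task9.

task1, task3, task4, task7, task9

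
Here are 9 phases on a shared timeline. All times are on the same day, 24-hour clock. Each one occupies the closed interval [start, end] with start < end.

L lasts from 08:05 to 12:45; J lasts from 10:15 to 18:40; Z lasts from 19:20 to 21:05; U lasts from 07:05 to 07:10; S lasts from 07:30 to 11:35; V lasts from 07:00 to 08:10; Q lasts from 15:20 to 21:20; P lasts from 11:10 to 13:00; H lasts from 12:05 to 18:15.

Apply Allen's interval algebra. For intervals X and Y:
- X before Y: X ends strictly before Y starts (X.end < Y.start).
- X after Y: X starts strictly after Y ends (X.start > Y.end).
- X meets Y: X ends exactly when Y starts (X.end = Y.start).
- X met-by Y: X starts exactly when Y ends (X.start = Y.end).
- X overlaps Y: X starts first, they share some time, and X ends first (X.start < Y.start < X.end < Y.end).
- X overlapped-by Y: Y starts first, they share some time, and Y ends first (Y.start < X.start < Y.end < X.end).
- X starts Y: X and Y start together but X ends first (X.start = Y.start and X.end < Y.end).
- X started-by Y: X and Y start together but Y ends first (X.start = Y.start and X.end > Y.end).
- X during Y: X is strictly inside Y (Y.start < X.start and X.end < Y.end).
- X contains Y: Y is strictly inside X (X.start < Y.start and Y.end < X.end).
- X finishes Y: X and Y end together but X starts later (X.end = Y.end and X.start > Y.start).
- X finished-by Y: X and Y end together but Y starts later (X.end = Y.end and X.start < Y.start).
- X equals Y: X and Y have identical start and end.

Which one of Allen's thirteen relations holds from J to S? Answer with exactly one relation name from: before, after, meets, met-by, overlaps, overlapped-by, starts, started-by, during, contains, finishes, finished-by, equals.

overlapped-by

J = [10:15, 18:40]; S = [07:30, 11:35].
Compare endpoints: J.start > S.start, J.start < S.end, J.end > S.start, J.end > S.end.
That pattern is 'overlapped-by'.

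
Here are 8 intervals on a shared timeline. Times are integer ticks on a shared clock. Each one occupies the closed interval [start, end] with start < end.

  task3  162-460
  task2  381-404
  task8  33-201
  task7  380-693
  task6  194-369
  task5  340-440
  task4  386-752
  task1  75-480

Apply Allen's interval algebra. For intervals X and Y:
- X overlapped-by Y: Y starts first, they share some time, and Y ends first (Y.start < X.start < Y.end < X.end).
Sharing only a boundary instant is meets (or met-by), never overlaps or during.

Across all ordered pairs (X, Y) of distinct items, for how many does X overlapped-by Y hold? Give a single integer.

Checking all 56 ordered pairs for relation 'overlapped-by'; matching pairs in alphabetical order:
(task1, task8): task1 overlapped-by task8 ✓
(task3, task8): task3 overlapped-by task8 ✓
(task4, task1): task4 overlapped-by task1 ✓
(task4, task2): task4 overlapped-by task2 ✓
(task4, task3): task4 overlapped-by task3 ✓
(task4, task5): task4 overlapped-by task5 ✓
(task4, task7): task4 overlapped-by task7 ✓
(task5, task6): task5 overlapped-by task6 ✓
(task6, task8): task6 overlapped-by task8 ✓
(task7, task1): task7 overlapped-by task1 ✓
(task7, task3): task7 overlapped-by task3 ✓
(task7, task5): task7 overlapped-by task5 ✓
Count: 12.

12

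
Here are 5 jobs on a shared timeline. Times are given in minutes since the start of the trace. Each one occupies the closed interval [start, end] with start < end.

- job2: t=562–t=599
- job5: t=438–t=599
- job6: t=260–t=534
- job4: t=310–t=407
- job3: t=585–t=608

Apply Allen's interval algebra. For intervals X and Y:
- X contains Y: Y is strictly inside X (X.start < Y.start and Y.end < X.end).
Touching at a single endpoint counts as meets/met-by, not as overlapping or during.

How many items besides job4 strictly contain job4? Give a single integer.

1

Target job4 = [t=310, t=407].
job2 [t=562, t=599] → after → no.
job3 [t=585, t=608] → after → no.
job5 [t=438, t=599] → after → no.
job6 [t=260, t=534] → contains → counts.
Total: 1.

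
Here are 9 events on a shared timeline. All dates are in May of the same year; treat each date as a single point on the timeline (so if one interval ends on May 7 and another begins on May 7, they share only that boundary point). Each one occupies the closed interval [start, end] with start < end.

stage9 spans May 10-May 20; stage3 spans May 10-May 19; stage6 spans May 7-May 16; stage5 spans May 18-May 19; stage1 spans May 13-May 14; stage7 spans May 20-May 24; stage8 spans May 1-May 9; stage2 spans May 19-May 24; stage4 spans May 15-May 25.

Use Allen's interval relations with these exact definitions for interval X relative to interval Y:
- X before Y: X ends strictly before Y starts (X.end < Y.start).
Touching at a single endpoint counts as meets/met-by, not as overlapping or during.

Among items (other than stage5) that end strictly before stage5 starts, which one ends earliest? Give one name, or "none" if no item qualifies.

Target stage5 = [May 18, May 19].
stage1 [May 13, May 14] → before → candidate.
stage2 [May 19, May 24] → met-by → excluded.
stage3 [May 10, May 19] → finished-by → excluded.
stage4 [May 15, May 25] → contains → excluded.
stage6 [May 7, May 16] → before → candidate.
stage7 [May 20, May 24] → after → excluded.
stage8 [May 1, May 9] → before → candidate.
stage9 [May 10, May 20] → contains → excluded.
Among candidates, earliest end is May 9 → stage8.

stage8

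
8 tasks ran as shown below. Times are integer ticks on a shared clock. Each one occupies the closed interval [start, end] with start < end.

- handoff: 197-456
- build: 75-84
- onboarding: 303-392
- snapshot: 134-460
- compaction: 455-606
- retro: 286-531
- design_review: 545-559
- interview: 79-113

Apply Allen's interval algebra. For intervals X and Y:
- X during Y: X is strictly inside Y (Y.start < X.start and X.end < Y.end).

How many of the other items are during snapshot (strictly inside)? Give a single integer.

Target snapshot = [134, 460].
build [75, 84] → before → no.
compaction [455, 606] → overlapped-by → no.
design_review [545, 559] → after → no.
handoff [197, 456] → during → counts.
interview [79, 113] → before → no.
onboarding [303, 392] → during → counts.
retro [286, 531] → overlapped-by → no.
Total: 2.

2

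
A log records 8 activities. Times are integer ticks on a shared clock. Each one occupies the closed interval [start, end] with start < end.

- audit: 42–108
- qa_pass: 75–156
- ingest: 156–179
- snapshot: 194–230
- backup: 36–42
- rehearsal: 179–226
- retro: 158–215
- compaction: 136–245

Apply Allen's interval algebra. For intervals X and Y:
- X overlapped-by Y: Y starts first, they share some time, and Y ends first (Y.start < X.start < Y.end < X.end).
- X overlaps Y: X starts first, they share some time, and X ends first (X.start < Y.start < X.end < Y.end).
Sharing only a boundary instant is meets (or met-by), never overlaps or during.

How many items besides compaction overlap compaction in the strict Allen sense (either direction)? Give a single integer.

1

Target compaction = [136, 245].
audit [42, 108] → before → no.
backup [36, 42] → before → no.
ingest [156, 179] → during → no.
qa_pass [75, 156] → overlaps → counts.
rehearsal [179, 226] → during → no.
retro [158, 215] → during → no.
snapshot [194, 230] → during → no.
Total: 1.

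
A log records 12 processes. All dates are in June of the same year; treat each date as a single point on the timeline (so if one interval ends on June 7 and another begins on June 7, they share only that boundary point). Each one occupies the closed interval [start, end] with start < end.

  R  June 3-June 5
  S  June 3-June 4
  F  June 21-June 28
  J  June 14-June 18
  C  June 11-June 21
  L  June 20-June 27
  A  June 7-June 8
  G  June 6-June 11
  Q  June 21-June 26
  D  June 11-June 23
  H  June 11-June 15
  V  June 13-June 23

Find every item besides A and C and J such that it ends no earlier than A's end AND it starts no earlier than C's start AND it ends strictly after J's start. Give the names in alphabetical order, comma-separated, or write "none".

Conditions: its end is no earlier than A's end (X.end >= June 8) AND its start is no earlier than C's start (X.start >= June 11) AND its end is strictly after J's start (X.end > June 14).
D: end June 23 >= June 8? ✓; start June 11 >= June 11? ✓; end June 23 > June 14? ✓ → yes.
F: end June 28 >= June 8? ✓; start June 21 >= June 11? ✓; end June 28 > June 14? ✓ → yes.
G: end June 11 >= June 8? ✓; start June 6 >= June 11? ✗; end June 11 > June 14? ✗ → no.
H: end June 15 >= June 8? ✓; start June 11 >= June 11? ✓; end June 15 > June 14? ✓ → yes.
L: end June 27 >= June 8? ✓; start June 20 >= June 11? ✓; end June 27 > June 14? ✓ → yes.
Q: end June 26 >= June 8? ✓; start June 21 >= June 11? ✓; end June 26 > June 14? ✓ → yes.
R: end June 5 >= June 8? ✗; start June 3 >= June 11? ✗; end June 5 > June 14? ✗ → no.
S: end June 4 >= June 8? ✗; start June 3 >= June 11? ✗; end June 4 > June 14? ✗ → no.
V: end June 23 >= June 8? ✓; start June 13 >= June 11? ✓; end June 23 > June 14? ✓ → yes.
Result: D, F, H, L, Q, V.

D, F, H, L, Q, V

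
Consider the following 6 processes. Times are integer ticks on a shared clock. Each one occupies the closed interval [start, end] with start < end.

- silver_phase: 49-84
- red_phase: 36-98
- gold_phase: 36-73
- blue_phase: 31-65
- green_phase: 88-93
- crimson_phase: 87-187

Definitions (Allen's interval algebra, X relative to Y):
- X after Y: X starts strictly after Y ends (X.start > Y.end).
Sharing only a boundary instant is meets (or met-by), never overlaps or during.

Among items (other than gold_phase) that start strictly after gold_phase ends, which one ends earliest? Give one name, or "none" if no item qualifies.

green_phase

Target gold_phase = [36, 73].
blue_phase [31, 65] → overlaps → excluded.
crimson_phase [87, 187] → after → candidate.
green_phase [88, 93] → after → candidate.
red_phase [36, 98] → started-by → excluded.
silver_phase [49, 84] → overlapped-by → excluded.
Among candidates, earliest end is 93 → green_phase.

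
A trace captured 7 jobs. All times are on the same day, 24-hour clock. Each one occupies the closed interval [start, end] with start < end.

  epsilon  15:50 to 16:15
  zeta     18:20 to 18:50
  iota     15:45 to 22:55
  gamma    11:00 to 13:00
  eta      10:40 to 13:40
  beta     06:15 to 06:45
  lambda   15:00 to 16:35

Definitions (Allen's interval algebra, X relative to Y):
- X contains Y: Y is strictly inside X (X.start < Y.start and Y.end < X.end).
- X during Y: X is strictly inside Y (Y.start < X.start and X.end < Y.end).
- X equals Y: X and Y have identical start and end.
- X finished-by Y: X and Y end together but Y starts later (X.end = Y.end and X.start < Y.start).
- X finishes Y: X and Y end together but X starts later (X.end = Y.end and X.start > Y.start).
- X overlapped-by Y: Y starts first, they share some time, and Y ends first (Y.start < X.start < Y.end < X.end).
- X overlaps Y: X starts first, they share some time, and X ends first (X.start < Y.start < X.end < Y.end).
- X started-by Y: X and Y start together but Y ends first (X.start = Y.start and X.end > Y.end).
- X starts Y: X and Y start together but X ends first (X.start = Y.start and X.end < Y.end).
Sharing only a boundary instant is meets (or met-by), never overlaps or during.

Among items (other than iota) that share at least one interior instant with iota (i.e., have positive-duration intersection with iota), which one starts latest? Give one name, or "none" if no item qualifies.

Target iota = [15:45, 22:55].
beta [06:15, 06:45] → before → excluded.
epsilon [15:50, 16:15] → during → candidate.
eta [10:40, 13:40] → before → excluded.
gamma [11:00, 13:00] → before → excluded.
lambda [15:00, 16:35] → overlaps → candidate.
zeta [18:20, 18:50] → during → candidate.
Among candidates, latest start is 18:20 → zeta.

zeta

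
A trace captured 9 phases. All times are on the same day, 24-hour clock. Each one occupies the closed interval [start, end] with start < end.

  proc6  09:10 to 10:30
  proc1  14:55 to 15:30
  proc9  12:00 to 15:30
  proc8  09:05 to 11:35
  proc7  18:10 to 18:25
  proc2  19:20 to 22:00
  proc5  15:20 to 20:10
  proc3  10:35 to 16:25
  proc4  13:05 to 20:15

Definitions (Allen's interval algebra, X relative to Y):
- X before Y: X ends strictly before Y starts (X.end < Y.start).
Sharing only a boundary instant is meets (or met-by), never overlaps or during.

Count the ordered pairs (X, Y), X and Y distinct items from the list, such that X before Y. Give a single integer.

20

Checking all 72 ordered pairs for relation 'before'; matching pairs in alphabetical order:
(proc1, proc2): proc1 before proc2 ✓
(proc1, proc7): proc1 before proc7 ✓
(proc3, proc2): proc3 before proc2 ✓
(proc3, proc7): proc3 before proc7 ✓
(proc6, proc1): proc6 before proc1 ✓
(proc6, proc2): proc6 before proc2 ✓
(proc6, proc3): proc6 before proc3 ✓
(proc6, proc4): proc6 before proc4 ✓
(proc6, proc5): proc6 before proc5 ✓
(proc6, proc7): proc6 before proc7 ✓
(proc6, proc9): proc6 before proc9 ✓
(proc7, proc2): proc7 before proc2 ✓
(proc8, proc1): proc8 before proc1 ✓
(proc8, proc2): proc8 before proc2 ✓
(proc8, proc4): proc8 before proc4 ✓
(proc8, proc5): proc8 before proc5 ✓
(proc8, proc7): proc8 before proc7 ✓
(proc8, proc9): proc8 before proc9 ✓
(proc9, proc2): proc9 before proc2 ✓
(proc9, proc7): proc9 before proc7 ✓
Count: 20.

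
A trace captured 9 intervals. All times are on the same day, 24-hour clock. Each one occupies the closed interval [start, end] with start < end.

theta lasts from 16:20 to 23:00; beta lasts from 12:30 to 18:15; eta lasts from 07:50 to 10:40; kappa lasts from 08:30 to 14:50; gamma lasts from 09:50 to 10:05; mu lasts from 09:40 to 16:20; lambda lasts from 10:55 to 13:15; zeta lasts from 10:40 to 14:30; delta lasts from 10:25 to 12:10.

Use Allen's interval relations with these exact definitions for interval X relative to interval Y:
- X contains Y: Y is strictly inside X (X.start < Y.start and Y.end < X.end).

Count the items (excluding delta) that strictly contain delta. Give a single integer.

2

Target delta = [10:25, 12:10].
beta [12:30, 18:15] → after → no.
eta [07:50, 10:40] → overlaps → no.
gamma [09:50, 10:05] → before → no.
kappa [08:30, 14:50] → contains → counts.
lambda [10:55, 13:15] → overlapped-by → no.
mu [09:40, 16:20] → contains → counts.
theta [16:20, 23:00] → after → no.
zeta [10:40, 14:30] → overlapped-by → no.
Total: 2.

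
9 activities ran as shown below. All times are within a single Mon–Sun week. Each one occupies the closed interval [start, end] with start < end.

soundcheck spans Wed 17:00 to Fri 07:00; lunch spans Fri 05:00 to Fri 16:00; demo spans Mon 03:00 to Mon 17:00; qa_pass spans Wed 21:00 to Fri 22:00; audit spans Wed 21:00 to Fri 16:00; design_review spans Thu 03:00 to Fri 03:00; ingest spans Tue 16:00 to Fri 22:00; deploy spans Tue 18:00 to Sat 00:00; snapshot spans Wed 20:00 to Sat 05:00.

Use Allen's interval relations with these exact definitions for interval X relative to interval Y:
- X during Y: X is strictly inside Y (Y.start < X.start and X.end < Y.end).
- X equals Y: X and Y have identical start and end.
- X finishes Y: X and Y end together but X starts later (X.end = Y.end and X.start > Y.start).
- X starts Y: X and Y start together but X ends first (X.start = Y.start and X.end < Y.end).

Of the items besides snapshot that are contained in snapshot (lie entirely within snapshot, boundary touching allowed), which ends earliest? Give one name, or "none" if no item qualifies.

design_review

Target snapshot = [Wed 20:00, Sat 05:00].
audit [Wed 21:00, Fri 16:00] → during → candidate.
demo [Mon 03:00, Mon 17:00] → before → excluded.
deploy [Tue 18:00, Sat 00:00] → overlaps → excluded.
design_review [Thu 03:00, Fri 03:00] → during → candidate.
ingest [Tue 16:00, Fri 22:00] → overlaps → excluded.
lunch [Fri 05:00, Fri 16:00] → during → candidate.
qa_pass [Wed 21:00, Fri 22:00] → during → candidate.
soundcheck [Wed 17:00, Fri 07:00] → overlaps → excluded.
Among candidates, earliest end is Fri 03:00 → design_review.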